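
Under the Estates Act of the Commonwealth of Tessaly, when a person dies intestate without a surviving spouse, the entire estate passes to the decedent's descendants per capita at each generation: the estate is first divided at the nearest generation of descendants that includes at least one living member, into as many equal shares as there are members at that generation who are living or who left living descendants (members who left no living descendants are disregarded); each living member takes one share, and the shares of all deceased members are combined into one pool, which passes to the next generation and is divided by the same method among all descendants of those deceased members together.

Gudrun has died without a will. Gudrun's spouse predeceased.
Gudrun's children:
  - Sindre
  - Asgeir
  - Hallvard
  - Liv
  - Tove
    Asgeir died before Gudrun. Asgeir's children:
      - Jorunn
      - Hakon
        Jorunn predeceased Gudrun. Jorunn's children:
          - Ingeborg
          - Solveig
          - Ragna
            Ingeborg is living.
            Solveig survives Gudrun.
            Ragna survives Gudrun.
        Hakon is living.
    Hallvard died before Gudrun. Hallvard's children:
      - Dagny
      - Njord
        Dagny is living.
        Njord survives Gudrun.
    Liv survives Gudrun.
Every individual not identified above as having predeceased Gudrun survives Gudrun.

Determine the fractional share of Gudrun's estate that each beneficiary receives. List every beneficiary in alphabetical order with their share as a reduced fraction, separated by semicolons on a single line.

Dagny 1/10; Hakon 1/10; Ingeborg 1/30; Liv 1/5; Njord 1/10; Ragna 1/30; Sindre 1/5; Solveig 1/30; Tove 1/5

There is no surviving spouse, so the entire estate passes to Gudrun's descendants per capita at each generation.
At generation 1 (Sindre, Asgeir, Hallvard, Liv, Tove) there are 5 shares of (1)/5 = 1/5 each.
Living: Sindre, Liv, and Tove — each takes 1/5.
Deceased: Asgeir and Hallvard. Their combined 2/5 is pooled and carried to generation 2.
At generation 2 (Jorunn, Hakon, Dagny, Njord) there are 4 shares of (2/5)/4 = 1/10 each.
Living: Hakon, Dagny, and Njord — each takes 1/10.
Deceased: Jorunn. That 1/10 share is carried to generation 3.
At generation 3 (Ingeborg, Solveig, Ragna) there are 3 shares of (1/10)/3 = 1/30 each.
Living: Ingeborg, Solveig, and Ragna — each takes 1/30.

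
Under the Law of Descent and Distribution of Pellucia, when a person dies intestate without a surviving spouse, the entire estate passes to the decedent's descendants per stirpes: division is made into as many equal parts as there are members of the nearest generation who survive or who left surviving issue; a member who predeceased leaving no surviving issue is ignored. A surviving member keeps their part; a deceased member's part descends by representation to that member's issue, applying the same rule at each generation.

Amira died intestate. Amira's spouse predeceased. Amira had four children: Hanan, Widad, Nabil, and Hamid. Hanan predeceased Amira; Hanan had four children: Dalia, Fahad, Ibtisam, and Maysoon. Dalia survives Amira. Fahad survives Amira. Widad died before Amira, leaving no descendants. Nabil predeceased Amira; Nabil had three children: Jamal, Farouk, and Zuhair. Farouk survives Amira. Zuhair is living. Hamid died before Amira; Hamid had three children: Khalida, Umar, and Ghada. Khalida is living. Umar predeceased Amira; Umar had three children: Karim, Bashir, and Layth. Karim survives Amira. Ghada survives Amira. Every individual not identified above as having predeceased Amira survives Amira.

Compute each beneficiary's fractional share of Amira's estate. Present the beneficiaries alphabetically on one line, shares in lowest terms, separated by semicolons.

There is no surviving spouse, so the entire estate passes to Amira's descendants per stirpes.
Widad left no surviving issue, so that branch lapses and is disregarded.
The estate is divided into 3 equal shares of 1/3 among Hanan, Nabil, Hamid.
Hanan predeceased; the 1/3 allotted to Hanan's branch passes to Hanan's issue by representation.
The 1/3 is divided into 4 equal shares of 1/12 among Dalia, Fahad, Ibtisam, Maysoon.
Dalia is living and takes 1/12.
Fahad is living and takes 1/12.
Ibtisam is living and takes 1/12.
Maysoon is living and takes 1/12.
Nabil predeceased; the 1/3 allotted to Nabil's branch passes to Nabil's issue by representation.
The 1/3 is divided into 3 equal shares of 1/9 among Jamal, Farouk, Zuhair.
Jamal is living and takes 1/9.
Farouk is living and takes 1/9.
Zuhair is living and takes 1/9.
Hamid predeceased; the 1/3 allotted to Hamid's branch passes to Hamid's issue by representation.
The 1/3 is divided into 3 equal shares of 1/9 among Khalida, Umar, Ghada.
Khalida is living and takes 1/9.
Umar predeceased; the 1/9 allotted to Umar's branch passes to Umar's issue by representation.
The 1/9 is divided into 3 equal shares of 1/27 among Karim, Bashir, Layth.
Karim is living and takes 1/27.
Bashir is living and takes 1/27.
Layth is living and takes 1/27.
Ghada is living and takes 1/9.

Bashir 1/27; Dalia 1/12; Fahad 1/12; Farouk 1/9; Ghada 1/9; Ibtisam 1/12; Jamal 1/9; Karim 1/27; Khalida 1/9; Layth 1/27; Maysoon 1/12; Zuhair 1/9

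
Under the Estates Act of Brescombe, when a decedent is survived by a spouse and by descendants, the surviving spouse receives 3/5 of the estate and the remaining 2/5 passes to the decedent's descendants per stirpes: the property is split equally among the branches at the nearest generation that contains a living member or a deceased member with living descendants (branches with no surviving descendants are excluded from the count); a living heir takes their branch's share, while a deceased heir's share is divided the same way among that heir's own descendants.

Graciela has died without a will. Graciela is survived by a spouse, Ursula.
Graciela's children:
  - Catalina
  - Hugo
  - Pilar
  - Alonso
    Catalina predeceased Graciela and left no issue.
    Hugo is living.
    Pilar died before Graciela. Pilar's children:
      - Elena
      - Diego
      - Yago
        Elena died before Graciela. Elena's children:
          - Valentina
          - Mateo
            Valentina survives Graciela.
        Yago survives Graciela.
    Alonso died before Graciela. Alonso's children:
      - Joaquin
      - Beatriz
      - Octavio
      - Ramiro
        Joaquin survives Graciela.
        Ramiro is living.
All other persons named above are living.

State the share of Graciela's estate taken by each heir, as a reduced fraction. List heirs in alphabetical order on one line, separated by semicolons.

Ursula, as surviving spouse, takes 3/5.
The remaining 2/5 passes to Graciela's descendants per stirpes.
Catalina left no surviving issue, so that branch lapses and is disregarded.
The 2/5 is divided into 3 equal shares of 2/15 among Hugo, Pilar, Alonso.
Hugo is living and takes 2/15.
Pilar predeceased; the 2/15 allotted to Pilar's branch passes to Pilar's issue by representation.
The 2/15 is divided into 3 equal shares of 2/45 among Elena, Diego, Yago.
Elena predeceased; the 2/45 allotted to Elena's branch passes to Elena's issue by representation.
The 2/45 is divided into 2 equal shares of 1/45 among Valentina, Mateo.
Valentina is living and takes 1/45.
Mateo is living and takes 1/45.
Diego is living and takes 2/45.
Yago is living and takes 2/45.
Alonso predeceased; the 2/15 allotted to Alonso's branch passes to Alonso's issue by representation.
The 2/15 is divided into 4 equal shares of 1/30 among Joaquin, Beatriz, Octavio, Ramiro.
Joaquin is living and takes 1/30.
Beatriz is living and takes 1/30.
Octavio is living and takes 1/30.
Ramiro is living and takes 1/30.

Beatriz 1/30; Diego 2/45; Hugo 2/15; Joaquin 1/30; Mateo 1/45; Octavio 1/30; Ramiro 1/30; Ursula 3/5; Valentina 1/45; Yago 2/45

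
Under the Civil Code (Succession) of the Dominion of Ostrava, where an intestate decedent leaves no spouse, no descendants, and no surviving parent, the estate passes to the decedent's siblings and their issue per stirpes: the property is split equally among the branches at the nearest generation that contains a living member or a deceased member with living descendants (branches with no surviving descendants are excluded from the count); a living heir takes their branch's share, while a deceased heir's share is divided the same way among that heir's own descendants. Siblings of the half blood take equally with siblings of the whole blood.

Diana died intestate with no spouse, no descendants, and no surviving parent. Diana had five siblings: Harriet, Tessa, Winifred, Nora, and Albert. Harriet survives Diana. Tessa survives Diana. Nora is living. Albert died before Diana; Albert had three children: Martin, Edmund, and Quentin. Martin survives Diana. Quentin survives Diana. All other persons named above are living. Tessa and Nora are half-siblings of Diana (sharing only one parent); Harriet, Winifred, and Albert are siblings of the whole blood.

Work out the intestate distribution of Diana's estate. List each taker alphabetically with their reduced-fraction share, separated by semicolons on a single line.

No spouse, descendants, or parent survives, so the estate passes to Diana's siblings per stirpes.
Half-blood and whole-blood siblings take equally under the stated rule.
The estate is divided into 5 equal shares of 1/5 among Harriet, Tessa, Winifred, Nora, Albert.
Harriet is living and takes 1/5.
Tessa is living and takes 1/5.
Winifred is living and takes 1/5.
Nora is living and takes 1/5.
Albert predeceased; the 1/5 allotted to Albert's branch passes to Albert's issue by representation.
The 1/5 is divided into 3 equal shares of 1/15 among Martin, Edmund, Quentin.
Martin is living and takes 1/15.
Edmund is living and takes 1/15.
Quentin is living and takes 1/15.

Edmund 1/15; Harriet 1/5; Martin 1/15; Nora 1/5; Quentin 1/15; Tessa 1/5; Winifred 1/5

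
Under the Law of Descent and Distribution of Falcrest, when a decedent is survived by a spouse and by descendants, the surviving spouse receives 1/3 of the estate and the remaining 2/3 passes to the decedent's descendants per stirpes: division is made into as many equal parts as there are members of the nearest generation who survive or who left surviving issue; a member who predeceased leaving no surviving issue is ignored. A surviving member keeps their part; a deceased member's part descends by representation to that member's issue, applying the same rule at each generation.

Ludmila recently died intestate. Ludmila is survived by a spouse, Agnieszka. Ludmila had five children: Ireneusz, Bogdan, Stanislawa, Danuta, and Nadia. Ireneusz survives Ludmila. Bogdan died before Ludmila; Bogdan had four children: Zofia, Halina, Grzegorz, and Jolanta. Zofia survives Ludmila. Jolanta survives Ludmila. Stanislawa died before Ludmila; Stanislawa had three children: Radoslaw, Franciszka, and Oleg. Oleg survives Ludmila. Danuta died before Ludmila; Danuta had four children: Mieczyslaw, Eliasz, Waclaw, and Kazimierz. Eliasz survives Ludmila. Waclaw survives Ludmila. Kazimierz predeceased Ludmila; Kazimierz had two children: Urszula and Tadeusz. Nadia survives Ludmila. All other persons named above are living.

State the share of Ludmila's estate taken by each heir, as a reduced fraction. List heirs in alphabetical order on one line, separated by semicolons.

Agnieszka, as surviving spouse, takes 1/3.
The remaining 2/3 passes to Ludmila's descendants per stirpes.
The 2/3 is divided into 5 equal shares of 2/15 among Ireneusz, Bogdan, Stanislawa, Danuta, Nadia.
Ireneusz is living and takes 2/15.
Bogdan predeceased; the 2/15 allotted to Bogdan's branch passes to Bogdan's issue by representation.
The 2/15 is divided into 4 equal shares of 1/30 among Zofia, Halina, Grzegorz, Jolanta.
Zofia is living and takes 1/30.
Halina is living and takes 1/30.
Grzegorz is living and takes 1/30.
Jolanta is living and takes 1/30.
Stanislawa predeceased; the 2/15 allotted to Stanislawa's branch passes to Stanislawa's issue by representation.
The 2/15 is divided into 3 equal shares of 2/45 among Radoslaw, Franciszka, Oleg.
Radoslaw is living and takes 2/45.
Franciszka is living and takes 2/45.
Oleg is living and takes 2/45.
Danuta predeceased; the 2/15 allotted to Danuta's branch passes to Danuta's issue by representation.
The 2/15 is divided into 4 equal shares of 1/30 among Mieczyslaw, Eliasz, Waclaw, Kazimierz.
Mieczyslaw is living and takes 1/30.
Eliasz is living and takes 1/30.
Waclaw is living and takes 1/30.
Kazimierz predeceased; the 1/30 allotted to Kazimierz's branch passes to Kazimierz's issue by representation.
The 1/30 is divided into 2 equal shares of 1/60 among Urszula, Tadeusz.
Urszula is living and takes 1/60.
Tadeusz is living and takes 1/60.
Nadia is living and takes 2/15.

Agnieszka 1/3; Eliasz 1/30; Franciszka 2/45; Grzegorz 1/30; Halina 1/30; Ireneusz 2/15; Jolanta 1/30; Mieczyslaw 1/30; Nadia 2/15; Oleg 2/45; Radoslaw 2/45; Tadeusz 1/60; Urszula 1/60; Waclaw 1/30; Zofia 1/30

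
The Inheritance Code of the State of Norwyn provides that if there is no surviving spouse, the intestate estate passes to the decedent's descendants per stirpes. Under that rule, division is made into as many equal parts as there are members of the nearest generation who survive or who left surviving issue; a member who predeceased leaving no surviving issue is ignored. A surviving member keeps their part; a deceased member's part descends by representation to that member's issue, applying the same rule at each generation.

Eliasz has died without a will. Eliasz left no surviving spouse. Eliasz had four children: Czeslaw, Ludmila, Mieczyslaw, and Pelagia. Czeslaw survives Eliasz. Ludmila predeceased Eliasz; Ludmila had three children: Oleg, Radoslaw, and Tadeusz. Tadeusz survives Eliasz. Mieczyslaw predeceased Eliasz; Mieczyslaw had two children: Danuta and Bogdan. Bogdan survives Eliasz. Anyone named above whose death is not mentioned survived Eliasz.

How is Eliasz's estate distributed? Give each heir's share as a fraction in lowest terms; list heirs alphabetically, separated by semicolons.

There is no surviving spouse, so the entire estate passes to Eliasz's descendants per stirpes.
The estate is divided into 4 equal shares of 1/4 among Czeslaw, Ludmila, Mieczyslaw, Pelagia.
Czeslaw is living and takes 1/4.
Ludmila predeceased; the 1/4 allotted to Ludmila's branch passes to Ludmila's issue by representation.
The 1/4 is divided into 3 equal shares of 1/12 among Oleg, Radoslaw, Tadeusz.
Oleg is living and takes 1/12.
Radoslaw is living and takes 1/12.
Tadeusz is living and takes 1/12.
Mieczyslaw predeceased; the 1/4 allotted to Mieczyslaw's branch passes to Mieczyslaw's issue by representation.
The 1/4 is divided into 2 equal shares of 1/8 among Danuta, Bogdan.
Danuta is living and takes 1/8.
Bogdan is living and takes 1/8.
Pelagia is living and takes 1/4.

Bogdan 1/8; Czeslaw 1/4; Danuta 1/8; Oleg 1/12; Pelagia 1/4; Radoslaw 1/12; Tadeusz 1/12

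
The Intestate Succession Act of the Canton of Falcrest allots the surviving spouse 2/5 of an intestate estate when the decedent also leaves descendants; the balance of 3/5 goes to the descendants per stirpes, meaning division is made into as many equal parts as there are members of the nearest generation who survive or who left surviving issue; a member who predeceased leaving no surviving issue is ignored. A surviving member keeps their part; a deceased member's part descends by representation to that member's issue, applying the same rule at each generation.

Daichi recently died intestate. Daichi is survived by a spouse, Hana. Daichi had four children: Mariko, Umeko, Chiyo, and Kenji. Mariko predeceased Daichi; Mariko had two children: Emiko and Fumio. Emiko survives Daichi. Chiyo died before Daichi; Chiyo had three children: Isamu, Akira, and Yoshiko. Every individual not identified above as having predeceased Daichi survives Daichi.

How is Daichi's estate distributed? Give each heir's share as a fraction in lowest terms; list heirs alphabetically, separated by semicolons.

Hana, as surviving spouse, takes 2/5.
The remaining 3/5 passes to Daichi's descendants per stirpes.
The 3/5 is divided into 4 equal shares of 3/20 among Mariko, Umeko, Chiyo, Kenji.
Mariko predeceased; the 3/20 allotted to Mariko's branch passes to Mariko's issue by representation.
The 3/20 is divided into 2 equal shares of 3/40 among Emiko, Fumio.
Emiko is living and takes 3/40.
Fumio is living and takes 3/40.
Umeko is living and takes 3/20.
Chiyo predeceased; the 3/20 allotted to Chiyo's branch passes to Chiyo's issue by representation.
The 3/20 is divided into 3 equal shares of 1/20 among Isamu, Akira, Yoshiko.
Isamu is living and takes 1/20.
Akira is living and takes 1/20.
Yoshiko is living and takes 1/20.
Kenji is living and takes 3/20.

Akira 1/20; Emiko 3/40; Fumio 3/40; Hana 2/5; Isamu 1/20; Kenji 3/20; Umeko 3/20; Yoshiko 1/20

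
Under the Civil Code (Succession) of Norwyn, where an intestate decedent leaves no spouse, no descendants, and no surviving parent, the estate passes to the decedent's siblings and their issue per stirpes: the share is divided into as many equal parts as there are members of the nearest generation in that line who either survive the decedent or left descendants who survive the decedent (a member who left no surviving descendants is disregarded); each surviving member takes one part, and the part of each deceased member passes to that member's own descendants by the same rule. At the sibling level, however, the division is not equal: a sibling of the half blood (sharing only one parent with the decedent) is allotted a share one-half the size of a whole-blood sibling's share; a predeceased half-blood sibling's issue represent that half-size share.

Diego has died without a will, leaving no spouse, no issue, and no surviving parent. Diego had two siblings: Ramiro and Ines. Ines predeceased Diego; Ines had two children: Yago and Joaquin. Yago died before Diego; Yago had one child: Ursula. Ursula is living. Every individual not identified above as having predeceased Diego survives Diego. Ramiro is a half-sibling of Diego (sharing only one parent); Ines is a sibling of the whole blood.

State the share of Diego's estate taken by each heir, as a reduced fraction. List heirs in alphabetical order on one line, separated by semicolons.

No spouse, descendants, or parent survives, so the estate passes to Diego's siblings per stirpes.
Half-blood siblings count for one-half the weight of whole-blood siblings at the initial division.
Dividing 1 in proportion to weights (total weight 3/2): Ramiro (weight 1/2) → 1/3; Ines (weight 1) → 2/3.
Ramiro is living and takes 1/3.
Ines predeceased; the 2/3 allotted to Ines's branch passes to Ines's issue by representation.
The 2/3 is divided into 2 equal shares of 1/3 among Yago, Joaquin.
Yago predeceased; the 1/3 allotted to Yago's branch passes to Yago's issue by representation.
Ursula is the sole taker at this level and receives the full 1/3.
Joaquin is living and takes 1/3.

Joaquin 1/3; Ramiro 1/3; Ursula 1/3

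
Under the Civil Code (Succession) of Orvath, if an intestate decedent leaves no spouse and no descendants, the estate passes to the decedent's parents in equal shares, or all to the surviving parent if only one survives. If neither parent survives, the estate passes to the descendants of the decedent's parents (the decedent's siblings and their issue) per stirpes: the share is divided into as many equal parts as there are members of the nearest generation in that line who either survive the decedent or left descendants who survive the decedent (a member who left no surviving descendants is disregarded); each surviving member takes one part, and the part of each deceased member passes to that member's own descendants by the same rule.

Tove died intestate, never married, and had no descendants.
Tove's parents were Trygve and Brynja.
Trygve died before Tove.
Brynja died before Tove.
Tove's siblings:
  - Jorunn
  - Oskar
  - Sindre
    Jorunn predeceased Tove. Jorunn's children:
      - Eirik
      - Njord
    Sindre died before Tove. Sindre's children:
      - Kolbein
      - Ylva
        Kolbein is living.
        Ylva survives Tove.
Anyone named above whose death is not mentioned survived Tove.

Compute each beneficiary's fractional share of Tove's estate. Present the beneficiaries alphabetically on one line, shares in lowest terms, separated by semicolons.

Eirik 1/6; Kolbein 1/6; Njord 1/6; Oskar 1/3; Ylva 1/6

Neither parent survives and there are no descendants, so the estate passes to Tove's siblings and their issue per stirpes.
The estate is divided into 3 equal shares of 1/3 among Jorunn, Oskar, Sindre.
Jorunn predeceased; the 1/3 allotted to Jorunn's branch passes to Jorunn's issue by representation.
The 1/3 is divided into 2 equal shares of 1/6 among Eirik, Njord.
Eirik is living and takes 1/6.
Njord is living and takes 1/6.
Oskar is living and takes 1/3.
Sindre predeceased; the 1/3 allotted to Sindre's branch passes to Sindre's issue by representation.
The 1/3 is divided into 2 equal shares of 1/6 among Kolbein, Ylva.
Kolbein is living and takes 1/6.
Ylva is living and takes 1/6.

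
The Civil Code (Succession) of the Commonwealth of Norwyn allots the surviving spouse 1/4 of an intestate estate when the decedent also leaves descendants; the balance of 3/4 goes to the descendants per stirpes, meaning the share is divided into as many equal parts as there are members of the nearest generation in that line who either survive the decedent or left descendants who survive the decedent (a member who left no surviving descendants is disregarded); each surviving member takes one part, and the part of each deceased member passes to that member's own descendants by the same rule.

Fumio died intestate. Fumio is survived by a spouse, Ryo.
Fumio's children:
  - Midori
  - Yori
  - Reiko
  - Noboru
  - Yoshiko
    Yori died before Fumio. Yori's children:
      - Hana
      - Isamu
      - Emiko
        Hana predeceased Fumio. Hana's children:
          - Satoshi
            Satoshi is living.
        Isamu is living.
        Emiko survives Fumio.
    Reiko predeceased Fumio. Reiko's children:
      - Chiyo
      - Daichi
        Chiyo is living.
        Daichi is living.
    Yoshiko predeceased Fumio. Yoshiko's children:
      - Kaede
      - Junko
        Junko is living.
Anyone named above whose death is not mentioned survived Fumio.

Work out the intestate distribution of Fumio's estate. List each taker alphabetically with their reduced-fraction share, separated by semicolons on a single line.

Chiyo 3/40; Daichi 3/40; Emiko 1/20; Isamu 1/20; Junko 3/40; Kaede 3/40; Midori 3/20; Noboru 3/20; Ryo 1/4; Satoshi 1/20

Ryo, as surviving spouse, takes 1/4.
The remaining 3/4 passes to Fumio's descendants per stirpes.
The 3/4 is divided into 5 equal shares of 3/20 among Midori, Yori, Reiko, Noboru, Yoshiko.
Midori is living and takes 3/20.
Yori predeceased; the 3/20 allotted to Yori's branch passes to Yori's issue by representation.
The 3/20 is divided into 3 equal shares of 1/20 among Hana, Isamu, Emiko.
Hana predeceased; the 1/20 allotted to Hana's branch passes to Hana's issue by representation.
Satoshi is the sole taker at this level and receives the full 1/20.
Isamu is living and takes 1/20.
Emiko is living and takes 1/20.
Reiko predeceased; the 3/20 allotted to Reiko's branch passes to Reiko's issue by representation.
The 3/20 is divided into 2 equal shares of 3/40 among Chiyo, Daichi.
Chiyo is living and takes 3/40.
Daichi is living and takes 3/40.
Noboru is living and takes 3/20.
Yoshiko predeceased; the 3/20 allotted to Yoshiko's branch passes to Yoshiko's issue by representation.
The 3/20 is divided into 2 equal shares of 3/40 among Kaede, Junko.
Kaede is living and takes 3/40.
Junko is living and takes 3/40.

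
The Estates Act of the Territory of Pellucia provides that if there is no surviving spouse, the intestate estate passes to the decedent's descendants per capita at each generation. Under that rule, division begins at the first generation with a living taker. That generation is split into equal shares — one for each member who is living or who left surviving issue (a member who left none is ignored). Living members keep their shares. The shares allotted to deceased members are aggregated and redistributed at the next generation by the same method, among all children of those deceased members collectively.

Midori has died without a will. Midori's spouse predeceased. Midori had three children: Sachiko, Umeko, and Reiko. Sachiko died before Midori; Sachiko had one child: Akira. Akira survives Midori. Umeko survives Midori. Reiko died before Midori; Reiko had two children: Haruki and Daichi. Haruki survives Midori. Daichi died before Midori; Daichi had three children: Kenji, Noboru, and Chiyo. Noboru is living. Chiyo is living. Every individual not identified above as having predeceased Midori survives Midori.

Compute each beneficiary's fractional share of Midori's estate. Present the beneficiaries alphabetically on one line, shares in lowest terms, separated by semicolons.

There is no surviving spouse, so the entire estate passes to Midori's descendants per capita at each generation.
At generation 1 (Sachiko, Umeko, Reiko) there are 3 shares of (1)/3 = 1/3 each.
Living: Umeko — each takes 1/3.
Deceased: Sachiko and Reiko. Their combined 2/3 is pooled and carried to generation 2.
At generation 2 (Akira, Haruki, Daichi) there are 3 shares of (2/3)/3 = 2/9 each.
Living: Akira and Haruki — each takes 2/9.
Deceased: Daichi. That 2/9 share is carried to generation 3.
At generation 3 (Kenji, Noboru, Chiyo) there are 3 shares of (2/9)/3 = 2/27 each.
Living: Kenji, Noboru, and Chiyo — each takes 2/27.

Akira 2/9; Chiyo 2/27; Haruki 2/9; Kenji 2/27; Noboru 2/27; Umeko 1/3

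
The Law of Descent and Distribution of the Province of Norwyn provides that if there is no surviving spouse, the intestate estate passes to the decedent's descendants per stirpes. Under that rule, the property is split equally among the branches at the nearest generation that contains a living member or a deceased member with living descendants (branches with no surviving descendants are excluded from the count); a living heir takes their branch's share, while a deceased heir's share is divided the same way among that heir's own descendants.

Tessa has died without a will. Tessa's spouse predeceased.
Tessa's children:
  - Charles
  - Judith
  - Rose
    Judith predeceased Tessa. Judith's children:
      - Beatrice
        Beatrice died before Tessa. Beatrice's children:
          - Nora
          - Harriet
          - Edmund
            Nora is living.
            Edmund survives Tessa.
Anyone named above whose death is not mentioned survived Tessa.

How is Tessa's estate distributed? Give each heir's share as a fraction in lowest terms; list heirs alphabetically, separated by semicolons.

Charles 1/3; Edmund 1/9; Harriet 1/9; Nora 1/9; Rose 1/3

There is no surviving spouse, so the entire estate passes to Tessa's descendants per stirpes.
The estate is divided into 3 equal shares of 1/3 among Charles, Judith, Rose.
Charles is living and takes 1/3.
Judith predeceased; the 1/3 allotted to Judith's branch passes to Judith's issue by representation.
Beatrice's line is the sole branch at this level, so the full 1/3 passes to Beatrice's issue by representation.
The 1/3 is divided into 3 equal shares of 1/9 among Nora, Harriet, Edmund.
Nora is living and takes 1/9.
Harriet is living and takes 1/9.
Edmund is living and takes 1/9.
Rose is living and takes 1/3.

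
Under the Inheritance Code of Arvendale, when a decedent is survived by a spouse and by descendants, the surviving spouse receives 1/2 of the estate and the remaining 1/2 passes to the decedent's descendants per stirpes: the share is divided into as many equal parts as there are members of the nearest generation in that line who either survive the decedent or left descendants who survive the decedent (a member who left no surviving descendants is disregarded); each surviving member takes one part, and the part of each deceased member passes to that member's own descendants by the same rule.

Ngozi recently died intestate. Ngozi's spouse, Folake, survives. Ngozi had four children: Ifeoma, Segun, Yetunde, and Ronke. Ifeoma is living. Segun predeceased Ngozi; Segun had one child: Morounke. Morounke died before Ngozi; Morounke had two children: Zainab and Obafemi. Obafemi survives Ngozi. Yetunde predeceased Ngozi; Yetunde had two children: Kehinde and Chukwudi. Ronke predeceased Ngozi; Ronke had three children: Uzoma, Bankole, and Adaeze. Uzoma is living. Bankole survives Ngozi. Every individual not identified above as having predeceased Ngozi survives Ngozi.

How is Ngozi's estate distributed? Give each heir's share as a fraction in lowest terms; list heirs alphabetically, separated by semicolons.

Adaeze 1/24; Bankole 1/24; Chukwudi 1/16; Folake 1/2; Ifeoma 1/8; Kehinde 1/16; Obafemi 1/16; Uzoma 1/24; Zainab 1/16

Folake, as surviving spouse, takes 1/2.
The remaining 1/2 passes to Ngozi's descendants per stirpes.
The 1/2 is divided into 4 equal shares of 1/8 among Ifeoma, Segun, Yetunde, Ronke.
Ifeoma is living and takes 1/8.
Segun predeceased; the 1/8 allotted to Segun's branch passes to Segun's issue by representation.
Morounke's line is the sole branch at this level, so the full 1/8 passes to Morounke's issue by representation.
The 1/8 is divided into 2 equal shares of 1/16 among Zainab, Obafemi.
Zainab is living and takes 1/16.
Obafemi is living and takes 1/16.
Yetunde predeceased; the 1/8 allotted to Yetunde's branch passes to Yetunde's issue by representation.
The 1/8 is divided into 2 equal shares of 1/16 among Kehinde, Chukwudi.
Kehinde is living and takes 1/16.
Chukwudi is living and takes 1/16.
Ronke predeceased; the 1/8 allotted to Ronke's branch passes to Ronke's issue by representation.
The 1/8 is divided into 3 equal shares of 1/24 among Uzoma, Bankole, Adaeze.
Uzoma is living and takes 1/24.
Bankole is living and takes 1/24.
Adaeze is living and takes 1/24.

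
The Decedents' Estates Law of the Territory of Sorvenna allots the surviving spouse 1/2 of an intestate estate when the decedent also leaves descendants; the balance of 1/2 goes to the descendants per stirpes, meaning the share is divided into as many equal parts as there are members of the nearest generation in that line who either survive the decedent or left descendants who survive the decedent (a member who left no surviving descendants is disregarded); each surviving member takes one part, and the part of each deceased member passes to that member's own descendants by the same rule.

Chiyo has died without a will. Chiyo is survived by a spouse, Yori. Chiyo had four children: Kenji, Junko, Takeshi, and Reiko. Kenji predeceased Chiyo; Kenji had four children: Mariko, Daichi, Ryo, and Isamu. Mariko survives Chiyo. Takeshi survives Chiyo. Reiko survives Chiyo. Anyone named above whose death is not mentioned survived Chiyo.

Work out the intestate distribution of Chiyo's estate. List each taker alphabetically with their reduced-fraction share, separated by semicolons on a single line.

Daichi 1/32; Isamu 1/32; Junko 1/8; Mariko 1/32; Reiko 1/8; Ryo 1/32; Takeshi 1/8; Yori 1/2

Yori, as surviving spouse, takes 1/2.
The remaining 1/2 passes to Chiyo's descendants per stirpes.
The 1/2 is divided into 4 equal shares of 1/8 among Kenji, Junko, Takeshi, Reiko.
Kenji predeceased; the 1/8 allotted to Kenji's branch passes to Kenji's issue by representation.
The 1/8 is divided into 4 equal shares of 1/32 among Mariko, Daichi, Ryo, Isamu.
Mariko is living and takes 1/32.
Daichi is living and takes 1/32.
Ryo is living and takes 1/32.
Isamu is living and takes 1/32.
Junko is living and takes 1/8.
Takeshi is living and takes 1/8.
Reiko is living and takes 1/8.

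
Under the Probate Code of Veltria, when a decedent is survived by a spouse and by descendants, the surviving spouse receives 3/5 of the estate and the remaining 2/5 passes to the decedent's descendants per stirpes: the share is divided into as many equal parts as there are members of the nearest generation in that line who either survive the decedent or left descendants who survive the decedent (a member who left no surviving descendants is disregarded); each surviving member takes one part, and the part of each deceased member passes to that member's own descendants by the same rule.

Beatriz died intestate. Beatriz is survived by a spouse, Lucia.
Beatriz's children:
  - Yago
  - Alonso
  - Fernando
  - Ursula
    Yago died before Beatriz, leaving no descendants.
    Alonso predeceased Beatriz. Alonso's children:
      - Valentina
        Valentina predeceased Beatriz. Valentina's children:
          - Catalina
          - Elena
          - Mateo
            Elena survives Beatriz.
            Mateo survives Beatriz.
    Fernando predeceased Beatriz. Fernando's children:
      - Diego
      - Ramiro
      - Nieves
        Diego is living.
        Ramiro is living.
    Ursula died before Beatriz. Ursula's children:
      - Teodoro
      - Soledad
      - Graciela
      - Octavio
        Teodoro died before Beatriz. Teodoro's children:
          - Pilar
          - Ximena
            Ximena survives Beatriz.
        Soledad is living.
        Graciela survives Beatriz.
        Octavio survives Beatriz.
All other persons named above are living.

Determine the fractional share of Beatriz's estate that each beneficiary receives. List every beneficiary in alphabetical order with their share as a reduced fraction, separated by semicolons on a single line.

Lucia, as surviving spouse, takes 3/5.
The remaining 2/5 passes to Beatriz's descendants per stirpes.
Yago left no surviving issue, so that branch lapses and is disregarded.
The 2/5 is divided into 3 equal shares of 2/15 among Alonso, Fernando, Ursula.
Alonso predeceased; the 2/15 allotted to Alonso's branch passes to Alonso's issue by representation.
Valentina's line is the sole branch at this level, so the full 2/15 passes to Valentina's issue by representation.
The 2/15 is divided into 3 equal shares of 2/45 among Catalina, Elena, Mateo.
Catalina is living and takes 2/45.
Elena is living and takes 2/45.
Mateo is living and takes 2/45.
Fernando predeceased; the 2/15 allotted to Fernando's branch passes to Fernando's issue by representation.
The 2/15 is divided into 3 equal shares of 2/45 among Diego, Ramiro, Nieves.
Diego is living and takes 2/45.
Ramiro is living and takes 2/45.
Nieves is living and takes 2/45.
Ursula predeceased; the 2/15 allotted to Ursula's branch passes to Ursula's issue by representation.
The 2/15 is divided into 4 equal shares of 1/30 among Teodoro, Soledad, Graciela, Octavio.
Teodoro predeceased; the 1/30 allotted to Teodoro's branch passes to Teodoro's issue by representation.
The 1/30 is divided into 2 equal shares of 1/60 among Pilar, Ximena.
Pilar is living and takes 1/60.
Ximena is living and takes 1/60.
Soledad is living and takes 1/30.
Graciela is living and takes 1/30.
Octavio is living and takes 1/30.

Catalina 2/45; Diego 2/45; Elena 2/45; Graciela 1/30; Lucia 3/5; Mateo 2/45; Nieves 2/45; Octavio 1/30; Pilar 1/60; Ramiro 2/45; Soledad 1/30; Ximena 1/60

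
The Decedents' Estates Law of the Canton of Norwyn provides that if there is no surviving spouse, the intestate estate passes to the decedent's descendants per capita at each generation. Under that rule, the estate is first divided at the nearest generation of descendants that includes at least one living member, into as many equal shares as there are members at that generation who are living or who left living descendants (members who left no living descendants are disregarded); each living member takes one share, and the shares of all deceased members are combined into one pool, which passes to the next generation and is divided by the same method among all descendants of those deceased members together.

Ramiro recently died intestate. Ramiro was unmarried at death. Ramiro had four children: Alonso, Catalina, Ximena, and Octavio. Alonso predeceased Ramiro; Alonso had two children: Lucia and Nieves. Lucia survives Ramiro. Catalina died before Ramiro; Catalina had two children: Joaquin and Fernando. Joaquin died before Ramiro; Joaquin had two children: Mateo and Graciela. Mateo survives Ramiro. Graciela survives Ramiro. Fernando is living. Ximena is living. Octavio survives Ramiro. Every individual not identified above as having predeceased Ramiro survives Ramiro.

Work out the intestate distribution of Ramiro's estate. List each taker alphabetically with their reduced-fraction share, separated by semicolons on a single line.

Fernando 1/8; Graciela 1/16; Lucia 1/8; Mateo 1/16; Nieves 1/8; Octavio 1/4; Ximena 1/4

There is no surviving spouse, so the entire estate passes to Ramiro's descendants per capita at each generation.
At generation 1 (Alonso, Catalina, Ximena, Octavio) there are 4 shares of (1)/4 = 1/4 each.
Living: Ximena and Octavio — each takes 1/4.
Deceased: Alonso and Catalina. Their combined 1/2 is pooled and carried to generation 2.
At generation 2 (Lucia, Nieves, Joaquin, Fernando) there are 4 shares of (1/2)/4 = 1/8 each.
Living: Lucia, Nieves, and Fernando — each takes 1/8.
Deceased: Joaquin. That 1/8 share is carried to generation 3.
At generation 3 (Mateo, Graciela) there are 2 shares of (1/8)/2 = 1/16 each.
Living: Mateo and Graciela — each takes 1/16.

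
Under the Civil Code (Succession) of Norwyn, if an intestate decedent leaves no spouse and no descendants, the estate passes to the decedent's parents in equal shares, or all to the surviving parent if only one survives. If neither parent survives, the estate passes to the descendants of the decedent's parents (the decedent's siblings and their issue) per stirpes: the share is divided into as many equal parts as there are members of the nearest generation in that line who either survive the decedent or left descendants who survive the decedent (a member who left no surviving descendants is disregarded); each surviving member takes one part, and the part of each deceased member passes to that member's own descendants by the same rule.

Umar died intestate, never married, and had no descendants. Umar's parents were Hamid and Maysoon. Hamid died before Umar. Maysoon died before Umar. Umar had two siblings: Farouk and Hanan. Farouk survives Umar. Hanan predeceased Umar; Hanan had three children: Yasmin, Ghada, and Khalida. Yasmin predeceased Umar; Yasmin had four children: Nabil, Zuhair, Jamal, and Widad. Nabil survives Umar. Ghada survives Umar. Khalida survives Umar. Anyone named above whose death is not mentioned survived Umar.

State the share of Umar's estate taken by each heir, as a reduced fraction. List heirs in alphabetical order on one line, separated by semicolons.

Neither parent survives and there are no descendants, so the estate passes to Umar's siblings and their issue per stirpes.
The estate is divided into 2 equal shares of 1/2 among Farouk, Hanan.
Farouk is living and takes 1/2.
Hanan predeceased; the 1/2 allotted to Hanan's branch passes to Hanan's issue by representation.
The 1/2 is divided into 3 equal shares of 1/6 among Yasmin, Ghada, Khalida.
Yasmin predeceased; the 1/6 allotted to Yasmin's branch passes to Yasmin's issue by representation.
The 1/6 is divided into 4 equal shares of 1/24 among Nabil, Zuhair, Jamal, Widad.
Nabil is living and takes 1/24.
Zuhair is living and takes 1/24.
Jamal is living and takes 1/24.
Widad is living and takes 1/24.
Ghada is living and takes 1/6.
Khalida is living and takes 1/6.

Farouk 1/2; Ghada 1/6; Jamal 1/24; Khalida 1/6; Nabil 1/24; Widad 1/24; Zuhair 1/24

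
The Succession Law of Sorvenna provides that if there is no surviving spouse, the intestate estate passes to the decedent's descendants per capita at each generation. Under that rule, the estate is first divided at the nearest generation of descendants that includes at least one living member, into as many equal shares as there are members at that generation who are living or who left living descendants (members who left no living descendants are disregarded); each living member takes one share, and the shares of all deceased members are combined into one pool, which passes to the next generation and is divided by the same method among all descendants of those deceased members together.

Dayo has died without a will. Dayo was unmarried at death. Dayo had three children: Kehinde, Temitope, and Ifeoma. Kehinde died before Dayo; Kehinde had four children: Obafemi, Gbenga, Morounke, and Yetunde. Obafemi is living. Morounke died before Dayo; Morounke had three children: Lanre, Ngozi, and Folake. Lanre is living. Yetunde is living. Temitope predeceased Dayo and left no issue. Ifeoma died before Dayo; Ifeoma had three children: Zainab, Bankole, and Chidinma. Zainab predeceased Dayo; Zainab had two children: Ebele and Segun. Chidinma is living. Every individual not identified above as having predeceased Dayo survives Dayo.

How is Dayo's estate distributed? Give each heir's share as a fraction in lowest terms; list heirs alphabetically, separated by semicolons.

Bankole 1/7; Chidinma 1/7; Ebele 2/35; Folake 2/35; Gbenga 1/7; Lanre 2/35; Ngozi 2/35; Obafemi 1/7; Segun 2/35; Yetunde 1/7

There is no surviving spouse, so the entire estate passes to Dayo's descendants per capita at each generation.
No one at generation 1 (Kehinde, Ifeoma) is living; moving to the next generation.
At generation 2 (Obafemi, Gbenga, Morounke, Yetunde, Zainab, Bankole, Chidinma) there are 7 shares of (1)/7 = 1/7 each.
Living: Obafemi, Gbenga, Yetunde, Bankole, and Chidinma — each takes 1/7.
Deceased: Morounke and Zainab. Their combined 2/7 is pooled and carried to generation 3.
At generation 3 (Lanre, Ngozi, Folake, Ebele, Segun) there are 5 shares of (2/7)/5 = 2/35 each.
Living: Lanre, Ngozi, Folake, Ebele, and Segun — each takes 2/35.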